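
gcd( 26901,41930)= 7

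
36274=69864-33590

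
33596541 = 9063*3707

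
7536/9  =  2512/3 = 837.33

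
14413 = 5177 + 9236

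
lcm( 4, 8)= 8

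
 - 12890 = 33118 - 46008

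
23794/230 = 11897/115 = 103.45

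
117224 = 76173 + 41051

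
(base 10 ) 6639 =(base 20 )gbj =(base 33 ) 636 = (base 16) 19ef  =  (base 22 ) dfh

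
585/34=585/34 =17.21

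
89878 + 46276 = 136154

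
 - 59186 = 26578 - 85764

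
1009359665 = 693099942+316259723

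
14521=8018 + 6503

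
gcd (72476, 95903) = 1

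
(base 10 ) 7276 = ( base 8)16154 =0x1C6C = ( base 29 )8IQ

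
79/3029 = 79/3029 = 0.03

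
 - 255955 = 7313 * ( - 35)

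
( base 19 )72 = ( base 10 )135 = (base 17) 7g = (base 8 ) 207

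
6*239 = 1434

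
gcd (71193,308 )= 1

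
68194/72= 947 + 5/36= 947.14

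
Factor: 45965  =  5^1*29^1*317^1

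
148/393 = 148/393 = 0.38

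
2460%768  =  156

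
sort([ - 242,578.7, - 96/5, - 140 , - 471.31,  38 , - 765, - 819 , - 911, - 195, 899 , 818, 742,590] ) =[ - 911 , - 819, - 765, - 471.31, - 242, - 195, - 140, - 96/5 , 38,578.7, 590,742 , 818 , 899 ] 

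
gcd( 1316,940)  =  188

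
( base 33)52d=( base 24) 9e4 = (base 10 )5524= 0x1594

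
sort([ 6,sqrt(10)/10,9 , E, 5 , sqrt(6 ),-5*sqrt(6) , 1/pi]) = [-5 * sqrt (6 ) , sqrt(10)/10,  1/pi,sqrt( 6), E,5,6,9]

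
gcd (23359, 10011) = 3337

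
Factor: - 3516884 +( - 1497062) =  - 2^1  *  7^1 * 17^1*21067^1=- 5013946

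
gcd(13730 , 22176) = 2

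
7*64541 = 451787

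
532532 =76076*7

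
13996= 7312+6684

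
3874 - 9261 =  - 5387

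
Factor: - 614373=  -  3^1*204791^1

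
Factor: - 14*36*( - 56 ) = 2^6*3^2*7^2 = 28224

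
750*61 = 45750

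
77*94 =7238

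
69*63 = 4347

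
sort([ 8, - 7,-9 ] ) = [ - 9, - 7, 8 ] 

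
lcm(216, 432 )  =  432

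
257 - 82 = 175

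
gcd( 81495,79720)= 5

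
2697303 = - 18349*(- 147 )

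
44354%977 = 389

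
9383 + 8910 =18293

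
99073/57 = 1738+7/57 = 1738.12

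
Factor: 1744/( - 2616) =-2/3 = -  2^1*3^( - 1)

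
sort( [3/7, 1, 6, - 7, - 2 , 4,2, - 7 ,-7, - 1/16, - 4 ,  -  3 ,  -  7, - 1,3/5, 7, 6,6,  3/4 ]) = [ - 7, - 7, - 7,- 7 , - 4, - 3, - 2, - 1, - 1/16, 3/7,  3/5, 3/4,  1,  2 , 4,6, 6 , 6, 7 ] 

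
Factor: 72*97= 6984 = 2^3 * 3^2*97^1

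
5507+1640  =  7147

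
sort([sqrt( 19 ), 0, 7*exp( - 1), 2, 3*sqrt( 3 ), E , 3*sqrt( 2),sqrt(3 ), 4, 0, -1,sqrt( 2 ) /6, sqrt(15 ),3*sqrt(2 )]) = [ - 1, 0 , 0, sqrt (2 ) /6, sqrt (3 ), 2, 7*exp(-1 ), E, sqrt( 15 ) , 4,3*sqrt( 2 ), 3 * sqrt( 2 ),sqrt( 19),3*sqrt( 3)]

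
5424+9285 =14709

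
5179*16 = 82864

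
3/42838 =3/42838  =  0.00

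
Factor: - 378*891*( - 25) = 2^1*3^7*5^2*7^1 * 11^1 = 8419950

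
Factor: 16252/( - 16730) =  - 2^1 * 5^(-1 )* 7^( - 1)*17^1 = - 34/35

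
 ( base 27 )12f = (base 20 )1ji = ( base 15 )383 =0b1100011110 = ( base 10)798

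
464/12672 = 29/792=0.04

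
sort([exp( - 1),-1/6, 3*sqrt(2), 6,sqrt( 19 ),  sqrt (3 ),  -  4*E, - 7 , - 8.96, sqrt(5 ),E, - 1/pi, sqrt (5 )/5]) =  [ - 4* E, -8.96, - 7,- 1/pi, - 1/6,exp( - 1), sqrt( 5) /5, sqrt (3),sqrt(5), E, 3 * sqrt ( 2), sqrt( 19 ), 6 ]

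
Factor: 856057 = 856057^1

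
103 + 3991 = 4094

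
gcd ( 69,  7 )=1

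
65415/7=9345  =  9345.00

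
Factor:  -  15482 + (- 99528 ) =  - 2^1 * 5^1*7^1 * 31^1*53^1 = - 115010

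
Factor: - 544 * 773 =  - 420512 = - 2^5*17^1*773^1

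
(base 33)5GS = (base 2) 1011101110001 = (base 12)3581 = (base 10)6001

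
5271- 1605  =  3666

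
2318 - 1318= 1000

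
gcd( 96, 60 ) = 12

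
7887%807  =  624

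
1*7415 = 7415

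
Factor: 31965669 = 3^2*37^1*59^1*1627^1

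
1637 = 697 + 940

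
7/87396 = 7/87396 =0.00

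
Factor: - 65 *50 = - 2^1*5^3 * 13^1  =  - 3250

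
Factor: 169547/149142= 2^( - 1)*3^( - 1 )*67^( - 1 )*457^1 = 457/402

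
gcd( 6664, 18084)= 4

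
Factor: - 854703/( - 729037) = 3^2 * 23^1 * 4129^1*729037^(  -  1 )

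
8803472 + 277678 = 9081150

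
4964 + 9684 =14648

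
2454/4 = 1227/2=613.50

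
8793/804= 2931/268 = 10.94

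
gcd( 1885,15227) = 1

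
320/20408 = 40/2551=0.02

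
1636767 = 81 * 20207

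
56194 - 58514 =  - 2320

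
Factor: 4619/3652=2^( -2)*11^( -1 ) * 31^1* 83^( - 1 )*149^1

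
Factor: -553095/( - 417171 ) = 765/577 = 3^2*5^1*17^1*577^ ( - 1)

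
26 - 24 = 2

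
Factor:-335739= - 3^1*111913^1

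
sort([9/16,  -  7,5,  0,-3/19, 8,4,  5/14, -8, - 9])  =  [  -  9,-8, - 7 ,-3/19, 0, 5/14,9/16 , 4,5, 8] 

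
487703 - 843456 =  - 355753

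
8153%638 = 497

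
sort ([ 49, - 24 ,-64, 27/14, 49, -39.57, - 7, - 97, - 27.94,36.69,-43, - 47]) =[-97,-64, - 47, - 43,  -  39.57,-27.94, - 24,  -  7,27/14, 36.69, 49 , 49]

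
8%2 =0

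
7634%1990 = 1664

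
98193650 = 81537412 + 16656238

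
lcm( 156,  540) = 7020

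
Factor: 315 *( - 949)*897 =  - 3^3*5^1* 7^1*13^2*23^1*73^1 = - 268144695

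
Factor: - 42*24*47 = - 2^4 *3^2*7^1*47^1= - 47376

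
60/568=15/142 = 0.11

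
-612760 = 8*(-76595 )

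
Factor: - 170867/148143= - 3^( - 1)*17^1*23^1 *113^( - 1 ) =- 391/339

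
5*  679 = 3395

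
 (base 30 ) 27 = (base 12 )57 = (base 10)67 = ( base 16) 43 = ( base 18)3D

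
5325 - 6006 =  - 681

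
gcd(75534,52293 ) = 3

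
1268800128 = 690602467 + 578197661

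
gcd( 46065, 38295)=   555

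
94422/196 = 47211/98=   481.74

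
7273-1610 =5663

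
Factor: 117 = 3^2 * 13^1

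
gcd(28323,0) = 28323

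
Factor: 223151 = 223151^1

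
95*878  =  83410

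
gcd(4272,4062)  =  6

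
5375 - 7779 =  - 2404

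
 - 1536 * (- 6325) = 9715200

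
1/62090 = 1/62090 = 0.00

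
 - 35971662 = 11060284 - 47031946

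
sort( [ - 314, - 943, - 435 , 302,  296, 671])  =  [-943,-435,-314,  296,302,671 ] 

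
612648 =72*8509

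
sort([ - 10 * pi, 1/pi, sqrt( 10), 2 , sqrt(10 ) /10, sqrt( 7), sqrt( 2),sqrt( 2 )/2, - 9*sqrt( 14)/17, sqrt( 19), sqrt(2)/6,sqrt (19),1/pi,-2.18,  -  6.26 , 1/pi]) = [ - 10 * pi,  -  6.26, -2.18, - 9*sqrt( 14)/17, sqrt( 2 ) /6,sqrt( 10)/10, 1/pi, 1/pi, 1/pi , sqrt ( 2)/2, sqrt (2), 2, sqrt( 7), sqrt( 10),  sqrt(19), sqrt( 19) ]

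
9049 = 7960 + 1089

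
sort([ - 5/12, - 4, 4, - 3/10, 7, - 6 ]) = [ - 6, - 4, - 5/12, - 3/10 , 4 , 7 ] 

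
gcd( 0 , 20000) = 20000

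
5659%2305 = 1049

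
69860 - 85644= - 15784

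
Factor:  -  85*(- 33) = 2805 = 3^1 * 5^1*11^1*17^1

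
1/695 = 1/695 = 0.00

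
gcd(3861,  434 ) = 1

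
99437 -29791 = 69646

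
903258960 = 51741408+851517552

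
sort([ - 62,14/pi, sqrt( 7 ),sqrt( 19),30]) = [-62,sqrt(7),sqrt( 19 ),14/pi, 30] 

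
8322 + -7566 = 756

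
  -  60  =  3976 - 4036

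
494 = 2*247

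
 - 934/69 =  - 934/69 = - 13.54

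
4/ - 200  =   - 1+ 49/50  =  - 0.02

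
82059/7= 82059/7 = 11722.71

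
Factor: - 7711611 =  - 3^1*2570537^1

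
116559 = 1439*81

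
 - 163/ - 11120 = 163/11120 =0.01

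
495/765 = 11/17 = 0.65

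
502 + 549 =1051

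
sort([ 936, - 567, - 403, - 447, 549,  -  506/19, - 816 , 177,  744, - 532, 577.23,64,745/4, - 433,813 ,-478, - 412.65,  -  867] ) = [  -  867, - 816, - 567, - 532,- 478 ,- 447, - 433, - 412.65 , - 403,-506/19 , 64,177,745/4,549, 577.23,744, 813,936 ]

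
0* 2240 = 0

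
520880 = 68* 7660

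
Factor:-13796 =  -2^2*3449^1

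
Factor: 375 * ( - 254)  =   - 2^1*3^1*5^3*127^1 = -95250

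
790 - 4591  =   - 3801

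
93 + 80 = 173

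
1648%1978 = 1648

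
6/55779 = 2/18593 = 0.00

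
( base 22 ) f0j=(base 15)2254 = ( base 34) 6a3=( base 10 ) 7279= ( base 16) 1c6f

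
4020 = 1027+2993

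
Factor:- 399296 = - 2^6 * 17^1*367^1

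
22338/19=1175 + 13/19 = 1175.68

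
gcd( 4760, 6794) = 2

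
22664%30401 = 22664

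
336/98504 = 6/1759 = 0.00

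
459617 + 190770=650387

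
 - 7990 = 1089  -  9079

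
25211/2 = 25211/2 = 12605.50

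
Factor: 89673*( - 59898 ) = - 2^1*3^2*67^1 * 71^1 * 149^1*421^1 = - 5371233354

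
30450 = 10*3045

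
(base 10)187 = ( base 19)9G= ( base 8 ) 273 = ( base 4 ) 2323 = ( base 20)97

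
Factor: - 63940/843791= - 2^2*5^1 * 13^( - 1)*23^1*47^( - 1 ) *139^1 * 1381^( - 1 ) 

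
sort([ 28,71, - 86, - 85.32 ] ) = [- 86, - 85.32, 28, 71] 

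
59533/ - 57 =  -1045 + 32/57 =- 1044.44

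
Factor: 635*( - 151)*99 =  - 9492615 = -  3^2*5^1*11^1*127^1*151^1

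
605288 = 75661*8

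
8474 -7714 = 760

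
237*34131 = 8089047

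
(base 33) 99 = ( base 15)156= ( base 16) 132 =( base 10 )306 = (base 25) C6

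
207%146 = 61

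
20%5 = 0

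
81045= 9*9005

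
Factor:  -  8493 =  - 3^1*19^1*149^1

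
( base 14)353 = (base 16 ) 295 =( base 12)471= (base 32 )kl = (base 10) 661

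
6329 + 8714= 15043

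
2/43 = 2/43 = 0.05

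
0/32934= 0 = 0.00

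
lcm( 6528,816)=6528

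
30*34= 1020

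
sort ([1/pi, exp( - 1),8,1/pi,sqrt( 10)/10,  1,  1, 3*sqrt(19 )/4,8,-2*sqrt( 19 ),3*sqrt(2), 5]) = [ - 2*sqrt(19 ), sqrt( 10 )/10,1/pi, 1/pi,exp( - 1), 1,1, 3 * sqrt(19)/4,3*sqrt(2),  5,8,8 ] 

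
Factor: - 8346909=-3^1 * 19^1*146437^1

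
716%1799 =716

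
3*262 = 786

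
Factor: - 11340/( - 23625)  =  2^2 * 3^1*5^( - 2 ) = 12/25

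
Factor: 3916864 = 2^6*7^2*1249^1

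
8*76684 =613472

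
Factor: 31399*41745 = 3^1*5^1*11^2*17^1*23^1* 1847^1  =  1310751255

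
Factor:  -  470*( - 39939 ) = 2^1*3^1*5^1* 47^1*13313^1 = 18771330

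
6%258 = 6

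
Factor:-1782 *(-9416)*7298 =122455418976=   2^5*3^4*11^2* 41^1 * 89^1*107^1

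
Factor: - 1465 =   -  5^1*293^1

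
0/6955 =0  =  0.00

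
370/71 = 370/71  =  5.21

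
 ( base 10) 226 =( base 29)7n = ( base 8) 342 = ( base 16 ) e2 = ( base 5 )1401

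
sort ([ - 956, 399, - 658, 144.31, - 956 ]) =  [ - 956, - 956 ,  -  658, 144.31, 399] 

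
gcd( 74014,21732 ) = 2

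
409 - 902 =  -493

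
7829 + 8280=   16109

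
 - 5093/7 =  - 5093/7  =  - 727.57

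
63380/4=15845 = 15845.00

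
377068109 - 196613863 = 180454246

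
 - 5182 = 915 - 6097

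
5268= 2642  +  2626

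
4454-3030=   1424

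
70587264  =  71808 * 983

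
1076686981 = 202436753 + 874250228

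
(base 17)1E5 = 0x214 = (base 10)532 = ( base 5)4112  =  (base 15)257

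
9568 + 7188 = 16756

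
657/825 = 219/275 = 0.80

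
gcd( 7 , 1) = 1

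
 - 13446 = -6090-7356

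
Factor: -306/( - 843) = 102/281  =  2^1*3^1*17^1*281^( - 1) 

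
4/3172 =1/793= 0.00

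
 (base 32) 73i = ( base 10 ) 7282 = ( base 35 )5X2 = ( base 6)53414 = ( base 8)16162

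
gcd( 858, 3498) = 66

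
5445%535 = 95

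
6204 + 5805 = 12009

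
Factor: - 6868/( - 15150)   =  34/75 = 2^1*3^( - 1)  *  5^( - 2 )*17^1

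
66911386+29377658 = 96289044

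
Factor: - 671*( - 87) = 3^1*11^1*29^1*61^1 = 58377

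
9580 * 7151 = 68506580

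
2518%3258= 2518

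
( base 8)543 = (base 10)355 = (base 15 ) 18a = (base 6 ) 1351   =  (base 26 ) DH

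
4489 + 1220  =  5709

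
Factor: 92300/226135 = 2^2 *5^1 * 7^( - 2) = 20/49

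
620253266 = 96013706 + 524239560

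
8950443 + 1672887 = 10623330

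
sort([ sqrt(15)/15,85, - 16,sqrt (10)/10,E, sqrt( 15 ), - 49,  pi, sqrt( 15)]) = [ - 49, - 16,sqrt(15) /15,sqrt (10)/10, E, pi,sqrt(15),sqrt(15 ),85]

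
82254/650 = 41127/325 = 126.54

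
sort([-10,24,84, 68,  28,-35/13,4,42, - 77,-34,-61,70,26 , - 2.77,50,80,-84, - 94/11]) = [-84 , - 77, - 61,-34,- 10, - 94/11, - 2.77,-35/13,  4, 24,26,28, 42, 50,68 , 70 , 80,84 ] 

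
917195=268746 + 648449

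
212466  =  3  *70822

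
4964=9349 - 4385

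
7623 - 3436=4187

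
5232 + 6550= 11782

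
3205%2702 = 503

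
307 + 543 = 850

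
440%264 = 176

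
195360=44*4440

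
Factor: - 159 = - 3^1*53^1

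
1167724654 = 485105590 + 682619064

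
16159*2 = 32318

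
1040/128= 8 + 1/8 = 8.12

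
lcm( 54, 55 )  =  2970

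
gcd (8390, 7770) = 10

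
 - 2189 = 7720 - 9909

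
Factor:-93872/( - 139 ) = 2^4*139^(  -  1)*5867^1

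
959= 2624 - 1665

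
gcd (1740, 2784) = 348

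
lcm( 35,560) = 560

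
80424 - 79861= 563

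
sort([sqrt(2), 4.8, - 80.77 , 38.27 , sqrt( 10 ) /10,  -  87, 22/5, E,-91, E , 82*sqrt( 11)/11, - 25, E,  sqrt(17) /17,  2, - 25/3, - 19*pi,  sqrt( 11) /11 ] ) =[ - 91, - 87, - 80.77, - 19*pi,-25, - 25/3, sqrt (17)/17, sqrt( 11) /11, sqrt( 10)/10,sqrt(2),2,E,E , E,22/5, 4.8,82*sqrt( 11)/11, 38.27] 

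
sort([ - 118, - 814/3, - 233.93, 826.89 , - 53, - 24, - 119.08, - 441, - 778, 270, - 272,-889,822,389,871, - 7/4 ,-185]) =[-889, - 778,-441, - 272, - 814/3, - 233.93, - 185, - 119.08, - 118, - 53 , - 24, - 7/4,  270,389, 822,826.89, 871]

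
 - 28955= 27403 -56358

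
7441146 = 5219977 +2221169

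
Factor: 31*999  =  30969 = 3^3*31^1 * 37^1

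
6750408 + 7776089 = 14526497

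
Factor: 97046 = 2^1*48523^1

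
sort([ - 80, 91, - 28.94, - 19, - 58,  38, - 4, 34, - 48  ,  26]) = [  -  80,-58 , - 48 , - 28.94, - 19, - 4, 26  ,  34 , 38, 91]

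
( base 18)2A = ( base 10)46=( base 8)56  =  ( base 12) 3a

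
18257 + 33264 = 51521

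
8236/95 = 86  +  66/95 = 86.69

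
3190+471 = 3661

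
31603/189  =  31603/189 = 167.21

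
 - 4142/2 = - 2071 = - 2071.00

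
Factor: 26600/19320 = 3^(- 1)*5^1 * 19^1*23^( - 1)  =  95/69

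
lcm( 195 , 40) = 1560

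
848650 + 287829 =1136479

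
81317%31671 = 17975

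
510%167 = 9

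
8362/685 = 8362/685 = 12.21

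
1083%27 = 3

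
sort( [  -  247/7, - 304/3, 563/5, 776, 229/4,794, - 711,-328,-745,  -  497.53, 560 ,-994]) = [- 994, -745, -711,  -  497.53, - 328, - 304/3,  -  247/7, 229/4, 563/5, 560, 776,794 ] 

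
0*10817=0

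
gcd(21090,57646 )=1406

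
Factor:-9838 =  - 2^1*4919^1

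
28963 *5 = 144815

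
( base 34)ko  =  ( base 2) 1011000000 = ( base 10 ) 704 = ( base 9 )862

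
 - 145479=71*( - 2049 ) 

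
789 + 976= 1765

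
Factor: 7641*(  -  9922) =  - 2^1*3^3*11^2 * 41^1*283^1= -  75814002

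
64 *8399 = 537536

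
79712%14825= 5587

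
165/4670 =33/934  =  0.04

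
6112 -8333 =  -  2221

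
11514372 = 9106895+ 2407477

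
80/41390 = 8/4139=0.00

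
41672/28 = 1488 + 2/7 = 1488.29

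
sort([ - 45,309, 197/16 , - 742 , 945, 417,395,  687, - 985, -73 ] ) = [- 985, - 742, - 73 , - 45, 197/16, 309,  395,417, 687, 945] 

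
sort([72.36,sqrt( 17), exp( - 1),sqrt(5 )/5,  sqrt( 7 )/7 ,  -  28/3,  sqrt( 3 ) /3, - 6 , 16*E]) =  [ - 28/3, - 6,exp( - 1) , sqrt( 7 )/7,sqrt(5) /5,sqrt(3) /3,sqrt(17), 16 *E, 72.36]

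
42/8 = 21/4 = 5.25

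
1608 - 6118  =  -4510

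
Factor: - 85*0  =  0^1 = 0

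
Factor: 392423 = 392423^1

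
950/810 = 1 + 14/81 = 1.17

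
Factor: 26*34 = 884 = 2^2*13^1*17^1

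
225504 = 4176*54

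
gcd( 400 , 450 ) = 50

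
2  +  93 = 95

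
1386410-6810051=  -5423641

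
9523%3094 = 241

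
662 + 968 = 1630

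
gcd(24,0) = 24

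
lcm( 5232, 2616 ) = 5232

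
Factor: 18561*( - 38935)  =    -  3^1 * 5^1*13^1*23^1*269^1*599^1 = - 722672535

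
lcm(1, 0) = 0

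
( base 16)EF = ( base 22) AJ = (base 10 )239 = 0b11101111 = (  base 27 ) 8N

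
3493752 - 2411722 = 1082030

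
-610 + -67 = -677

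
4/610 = 2/305  =  0.01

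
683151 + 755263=1438414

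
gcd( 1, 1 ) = 1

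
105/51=35/17= 2.06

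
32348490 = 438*73855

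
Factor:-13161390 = -2^1*3^1*5^1*11^1*39883^1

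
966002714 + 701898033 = 1667900747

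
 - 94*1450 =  - 136300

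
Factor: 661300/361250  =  778/425 = 2^1*5^ ( - 2 )*17^(  -  1 )*389^1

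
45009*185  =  8326665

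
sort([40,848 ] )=[40, 848]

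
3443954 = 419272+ 3024682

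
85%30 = 25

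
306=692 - 386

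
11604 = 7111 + 4493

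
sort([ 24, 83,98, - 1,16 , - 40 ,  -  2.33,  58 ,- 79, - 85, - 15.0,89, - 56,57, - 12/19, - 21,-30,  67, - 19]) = [- 85,- 79,-56, -40, -30, - 21,- 19,  -  15.0, - 2.33, - 1, - 12/19,16,24, 57, 58,67, 83, 89,98]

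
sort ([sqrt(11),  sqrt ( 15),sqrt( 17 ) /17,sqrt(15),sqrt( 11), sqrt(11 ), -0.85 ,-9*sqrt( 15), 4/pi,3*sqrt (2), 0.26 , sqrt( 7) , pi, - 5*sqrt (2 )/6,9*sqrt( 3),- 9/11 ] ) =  [ -9* sqrt(15 ), - 5*sqrt( 2) /6, -0.85,-9/11,sqrt( 17 ) /17, 0.26,4/pi , sqrt( 7 ),pi,sqrt( 11), sqrt( 11 ),  sqrt(11),sqrt( 15 ) , sqrt( 15), 3*sqrt(2 ), 9*sqrt( 3 )] 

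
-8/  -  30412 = 2/7603=0.00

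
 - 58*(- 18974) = 1100492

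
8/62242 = 4/31121 = 0.00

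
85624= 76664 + 8960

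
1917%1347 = 570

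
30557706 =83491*366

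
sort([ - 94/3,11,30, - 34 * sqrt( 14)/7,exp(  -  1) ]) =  [ - 94/3, - 34*sqrt( 14)/7 , exp ( - 1), 11, 30]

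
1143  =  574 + 569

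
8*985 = 7880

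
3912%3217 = 695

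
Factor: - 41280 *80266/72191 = -3313380480/72191= -  2^7*3^1*5^1*  7^( - 1 )*43^1*67^1*599^1*10313^( - 1) 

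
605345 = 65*9313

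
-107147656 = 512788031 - 619935687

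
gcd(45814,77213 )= 1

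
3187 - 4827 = -1640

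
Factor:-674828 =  -2^2 *7^2*11^1*313^1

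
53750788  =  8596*6253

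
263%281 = 263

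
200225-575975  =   - 375750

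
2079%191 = 169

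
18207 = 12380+5827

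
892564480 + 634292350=1526856830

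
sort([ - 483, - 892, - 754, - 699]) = [  -  892, - 754, - 699,-483]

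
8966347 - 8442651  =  523696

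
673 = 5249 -4576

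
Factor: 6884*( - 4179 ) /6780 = - 2397353/565=- 5^( - 1)*7^1*113^(-1)*199^1*1721^1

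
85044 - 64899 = 20145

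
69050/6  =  11508 + 1/3= 11508.33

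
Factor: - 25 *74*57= - 105450 = -2^1 * 3^1 * 5^2 * 19^1*37^1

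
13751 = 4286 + 9465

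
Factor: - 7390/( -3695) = 2=2^1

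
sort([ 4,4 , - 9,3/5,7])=[  -  9,  3/5,4 , 4,  7]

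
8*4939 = 39512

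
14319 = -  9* ( -1591 )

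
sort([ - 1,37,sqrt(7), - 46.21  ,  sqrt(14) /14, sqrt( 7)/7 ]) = [ - 46.21, - 1, sqrt( 14) /14, sqrt( 7)/7, sqrt( 7 ), 37] 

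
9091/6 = 9091/6  =  1515.17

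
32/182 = 16/91 = 0.18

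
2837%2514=323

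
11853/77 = 153 + 72/77  =  153.94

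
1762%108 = 34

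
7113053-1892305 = 5220748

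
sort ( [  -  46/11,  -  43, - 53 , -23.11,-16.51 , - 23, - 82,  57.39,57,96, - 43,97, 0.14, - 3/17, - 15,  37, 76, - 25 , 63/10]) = [  -  82, - 53, - 43, - 43,  -  25 , - 23.11,  -  23, - 16.51,-15,  -  46/11,- 3/17, 0.14,63/10, 37, 57, 57.39, 76, 96, 97 ]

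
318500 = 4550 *70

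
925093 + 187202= 1112295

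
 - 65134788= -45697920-19436868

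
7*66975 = 468825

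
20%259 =20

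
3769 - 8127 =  - 4358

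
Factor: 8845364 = 2^2*11^1*201031^1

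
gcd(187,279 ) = 1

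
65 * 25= 1625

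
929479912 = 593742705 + 335737207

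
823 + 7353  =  8176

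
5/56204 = 5/56204 = 0.00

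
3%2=1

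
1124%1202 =1124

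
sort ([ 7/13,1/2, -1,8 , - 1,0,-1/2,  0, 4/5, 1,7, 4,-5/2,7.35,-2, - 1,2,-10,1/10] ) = [ - 10, - 5/2,  -  2, - 1, - 1, - 1 ,-1/2,0,0,1/10,1/2,7/13, 4/5,1, 2, 4, 7 , 7.35,8 ] 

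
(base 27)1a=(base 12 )31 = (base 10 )37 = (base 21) 1g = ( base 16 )25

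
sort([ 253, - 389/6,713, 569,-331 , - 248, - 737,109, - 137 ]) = [ - 737, - 331 ,- 248, - 137, - 389/6,109,253,569,713 ]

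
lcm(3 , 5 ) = 15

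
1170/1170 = 1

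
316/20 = 79/5 = 15.80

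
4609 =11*419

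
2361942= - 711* ( - 3322 )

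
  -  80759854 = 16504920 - 97264774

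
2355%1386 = 969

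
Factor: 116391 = 3^1*11^1*3527^1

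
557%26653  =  557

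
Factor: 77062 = 2^1*53^1* 727^1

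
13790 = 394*35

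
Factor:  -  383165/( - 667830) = 2^( - 1) * 3^(  -  1)*113^( -1 ) * 389^1= 389/678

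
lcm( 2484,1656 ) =4968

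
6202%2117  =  1968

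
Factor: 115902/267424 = 423/976 = 2^( - 4) * 3^2*47^1*61^( - 1 )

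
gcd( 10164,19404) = 924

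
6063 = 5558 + 505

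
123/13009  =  123/13009= 0.01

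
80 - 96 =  - 16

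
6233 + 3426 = 9659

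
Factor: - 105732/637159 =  - 2^2*3^3*11^1*29^( - 1)*89^1 * 127^( - 1)*173^( - 1) 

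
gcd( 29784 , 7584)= 24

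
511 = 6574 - 6063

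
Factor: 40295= 5^1*8059^1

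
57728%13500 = 3728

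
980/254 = 3+109/127=3.86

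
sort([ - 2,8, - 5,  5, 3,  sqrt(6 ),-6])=[- 6,  -  5,- 2,sqrt(6) , 3, 5,8] 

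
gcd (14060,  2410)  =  10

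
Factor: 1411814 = 2^1*19^1 * 53^1*701^1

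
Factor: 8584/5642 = 2^2 * 7^( - 1 )*13^(  -  1) * 29^1*31^( - 1 )*37^1 =4292/2821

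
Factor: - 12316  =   - 2^2 *3079^1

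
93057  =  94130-1073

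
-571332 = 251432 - 822764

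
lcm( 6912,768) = 6912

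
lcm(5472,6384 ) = 38304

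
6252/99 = 2084/33 = 63.15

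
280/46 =140/23= 6.09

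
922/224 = 461/112 = 4.12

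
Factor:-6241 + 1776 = -4465 = -5^1*19^1* 47^1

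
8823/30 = 2941/10 = 294.10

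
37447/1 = 37447 = 37447.00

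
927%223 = 35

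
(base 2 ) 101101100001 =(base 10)2913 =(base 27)3QO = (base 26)481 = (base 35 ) 2d8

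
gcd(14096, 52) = 4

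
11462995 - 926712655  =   - 915249660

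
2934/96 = 489/16 = 30.56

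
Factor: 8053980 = 2^2*3^1*5^1*11^1*12203^1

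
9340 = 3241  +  6099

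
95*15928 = 1513160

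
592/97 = 6 + 10/97 =6.10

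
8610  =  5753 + 2857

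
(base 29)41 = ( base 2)1110101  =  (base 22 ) 57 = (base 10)117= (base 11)a7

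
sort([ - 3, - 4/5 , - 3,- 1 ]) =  [ - 3, - 3, - 1,-4/5 ] 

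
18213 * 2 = 36426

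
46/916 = 23/458 = 0.05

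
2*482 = 964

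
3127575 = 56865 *55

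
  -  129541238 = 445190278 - 574731516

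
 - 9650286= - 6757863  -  2892423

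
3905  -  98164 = -94259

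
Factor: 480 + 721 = 1201^1 = 1201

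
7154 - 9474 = -2320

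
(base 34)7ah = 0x2101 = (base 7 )33430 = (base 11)6391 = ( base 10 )8449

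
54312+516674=570986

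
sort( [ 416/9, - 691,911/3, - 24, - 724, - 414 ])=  [-724, -691, - 414, - 24,416/9,911/3] 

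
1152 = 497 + 655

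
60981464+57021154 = 118002618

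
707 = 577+130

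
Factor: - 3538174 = - 2^1*29^1*53^1*1151^1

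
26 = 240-214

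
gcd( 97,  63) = 1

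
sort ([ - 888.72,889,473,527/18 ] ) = [ - 888.72,527/18,473,889]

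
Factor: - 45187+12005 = -2^1*47^1*353^1 = -33182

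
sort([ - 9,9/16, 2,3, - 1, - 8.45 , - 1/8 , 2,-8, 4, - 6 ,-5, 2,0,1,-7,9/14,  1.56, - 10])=[ - 10,-9, - 8.45, - 8, - 7, - 6, - 5, - 1, - 1/8, 0, 9/16,9/14,1,1.56, 2, 2, 2,3,4] 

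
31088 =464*67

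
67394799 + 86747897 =154142696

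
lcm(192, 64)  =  192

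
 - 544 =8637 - 9181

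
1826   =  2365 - 539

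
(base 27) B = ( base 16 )B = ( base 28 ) B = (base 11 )10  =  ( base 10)11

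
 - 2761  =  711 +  - 3472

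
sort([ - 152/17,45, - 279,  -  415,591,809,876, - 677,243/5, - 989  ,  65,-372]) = [ - 989, - 677,- 415,-372, - 279, - 152/17 , 45, 243/5, 65, 591,809,876]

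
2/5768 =1/2884 = 0.00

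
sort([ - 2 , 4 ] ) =[ - 2,4]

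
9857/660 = 9857/660  =  14.93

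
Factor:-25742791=-4549^1 * 5659^1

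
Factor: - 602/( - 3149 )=2^1*7^1*43^1*47^( - 1 ) * 67^( - 1)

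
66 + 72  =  138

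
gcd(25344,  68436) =36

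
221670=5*44334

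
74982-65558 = 9424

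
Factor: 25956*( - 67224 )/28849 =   -  1744866144/28849 = - 2^5*3^3 * 7^1*17^( - 1)*103^1*1697^ ( - 1 )*2801^1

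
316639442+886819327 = 1203458769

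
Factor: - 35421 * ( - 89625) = 3^2*5^3 * 239^1* 11807^1=3174607125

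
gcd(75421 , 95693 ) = 1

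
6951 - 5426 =1525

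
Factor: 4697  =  7^1*11^1 * 61^1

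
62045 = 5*12409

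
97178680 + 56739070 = 153917750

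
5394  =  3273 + 2121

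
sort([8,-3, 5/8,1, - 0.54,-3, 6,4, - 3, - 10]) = [-10,-3, - 3, - 3, - 0.54,  5/8,1 , 4, 6 , 8 ]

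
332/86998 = 166/43499=0.00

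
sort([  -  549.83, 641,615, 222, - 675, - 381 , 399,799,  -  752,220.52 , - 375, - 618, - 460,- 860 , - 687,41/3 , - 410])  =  [ - 860, - 752, - 687,-675  ,- 618 , - 549.83, - 460 , - 410, - 381, - 375, 41/3,220.52,222 , 399,615,  641, 799 ]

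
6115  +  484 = 6599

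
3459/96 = 1153/32 = 36.03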